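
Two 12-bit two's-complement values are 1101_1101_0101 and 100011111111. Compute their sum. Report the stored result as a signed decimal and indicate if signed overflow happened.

1101_1101_0101 → 110111010101 = -555 (signed)
100011111111 = -1793 (signed)
  110111010101
+ 100011111111
= 011011010100  (discard carry-out 1)
Result 011011010100: MSB = 0 → value 1748.
Both addends are negative but the stored result is non-negative: signed overflow. The true value -555 + (-1793) = -2348 lies outside [-2048, 2047].

1748; overflow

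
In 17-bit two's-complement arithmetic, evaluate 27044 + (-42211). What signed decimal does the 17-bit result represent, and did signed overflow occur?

-15167; no overflow

27044 → 00110100110100100
-42211 → 10101101100011101
  00110100110100100
+ 10101101100011101
= 11100010011000001
Result 11100010011000001: MSB = 1 → 115905 − 131072 = -15167.
Addends have opposite signs, so signed overflow cannot occur.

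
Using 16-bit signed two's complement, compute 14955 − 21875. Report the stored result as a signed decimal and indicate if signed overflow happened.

14955 → 0011101001101011
21875 → 0101010101110011
Subtract via negate-and-add: invert 0101010101110011 + 1 = 1010101010001101 (i.e. -21875).
  0011101001101011
+ 1010101010001101
= 1110010011111000
Result 1110010011111000: MSB = 1 → 58616 − 65536 = -6920.
Addends (after negating the subtrahend) have opposite signs, so signed overflow cannot occur.

-6920; no overflow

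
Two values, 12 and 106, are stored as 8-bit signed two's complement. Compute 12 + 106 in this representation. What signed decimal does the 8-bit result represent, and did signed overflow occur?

118; no overflow

12 → 00001100
106 → 01101010
  00001100
+ 01101010
= 01110110
Result 01110110: MSB = 0 → value 118.
Both addends are non-negative and so is the stored result: no signed overflow.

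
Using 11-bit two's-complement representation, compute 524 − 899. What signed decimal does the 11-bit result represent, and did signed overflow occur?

524 → 01000001100
899 → 01110000011
Subtract via negate-and-add: invert 01110000011 + 1 = 10001111101 (i.e. -899).
  01000001100
+ 10001111101
= 11010001001
Result 11010001001: MSB = 1 → 1673 − 2048 = -375.
Addends (after negating the subtrahend) have opposite signs, so signed overflow cannot occur.

-375; no overflow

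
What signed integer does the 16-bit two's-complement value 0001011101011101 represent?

5981

MSB is 0, so the value is non-negative: 0001011101011101 = 5981.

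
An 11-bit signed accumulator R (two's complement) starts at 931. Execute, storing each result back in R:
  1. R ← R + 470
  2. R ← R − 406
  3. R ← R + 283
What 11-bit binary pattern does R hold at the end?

Start: R = 931 = 01110100011.
R = 931 + 470 = 1401; wraps to -647 = 10101111001
R = -647 − 406 = -1053; wraps to 995 = 01111100011
R = 995 + 283 = 1278; wraps to -770 = 10011111110

10011111110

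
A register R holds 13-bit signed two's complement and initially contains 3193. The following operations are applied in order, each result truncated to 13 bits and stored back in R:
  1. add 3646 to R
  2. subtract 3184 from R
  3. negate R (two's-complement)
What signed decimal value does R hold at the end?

Start: R = 3193 = 0110001111001.
R = 3193 + 3646 = 6839; wraps to -1353 = 1101010110111
R = -1353 − 3184 = -4537; wraps to 3655 = 0111001000111
R = −(3655) = -3655 = 1000110111001

-3655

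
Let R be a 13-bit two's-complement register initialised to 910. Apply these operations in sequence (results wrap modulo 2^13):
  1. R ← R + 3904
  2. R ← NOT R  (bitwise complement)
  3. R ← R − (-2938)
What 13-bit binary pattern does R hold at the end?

Start: R = 910 = 0001110001110.
R = 910 + 3904 = 4814; wraps to -3378 = 1001011001110
R = NOT 1001011001110 = 0110100110001 = 3377
R = 3377 − (-2938) = 6315; wraps to -1877 = 1100010101011

1100010101011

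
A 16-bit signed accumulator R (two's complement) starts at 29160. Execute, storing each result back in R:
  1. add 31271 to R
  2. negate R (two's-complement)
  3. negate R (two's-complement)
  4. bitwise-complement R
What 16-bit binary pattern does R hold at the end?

0001001111110000

Start: R = 29160 = 0111000111101000.
R = 29160 + 31271 = 60431; wraps to -5105 = 1110110000001111
R = −(-5105) = 5105 = 0001001111110001
R = −(5105) = -5105 = 1110110000001111
R = NOT 1110110000001111 = 0001001111110000 = 5104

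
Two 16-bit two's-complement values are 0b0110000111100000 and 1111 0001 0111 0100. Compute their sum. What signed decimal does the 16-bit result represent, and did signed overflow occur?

21332; no overflow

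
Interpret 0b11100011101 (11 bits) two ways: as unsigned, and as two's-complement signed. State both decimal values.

unsigned = 1821, signed = -227

Unsigned: 11100011101 = 1821.
Signed: MSB=1 → 1821 − 2048 = -227.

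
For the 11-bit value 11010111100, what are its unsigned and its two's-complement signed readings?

unsigned = 1724, signed = -324

Unsigned: 11010111100 = 1724.
Signed: MSB=1 → 1724 − 2048 = -324.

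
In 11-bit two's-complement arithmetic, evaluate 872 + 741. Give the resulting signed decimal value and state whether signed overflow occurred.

-435; overflow

872 → 01101101000
741 → 01011100101
  01101101000
+ 01011100101
= 11001001101
Result 11001001101: MSB = 1 → 1613 − 2048 = -435.
Both addends are non-negative but the stored result is negative: signed overflow. The true value 872 + 741 = 1613 lies outside [-1024, 1023].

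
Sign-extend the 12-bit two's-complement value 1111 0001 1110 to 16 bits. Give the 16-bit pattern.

MSB of 111100011110 is 1; replicate it into the new high bits.
1111|111100011110 → 1111111100011110 (still -226).

1111111100011110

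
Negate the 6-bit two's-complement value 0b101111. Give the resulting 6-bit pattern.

Invert: 010000. Add 1: 010001.

010001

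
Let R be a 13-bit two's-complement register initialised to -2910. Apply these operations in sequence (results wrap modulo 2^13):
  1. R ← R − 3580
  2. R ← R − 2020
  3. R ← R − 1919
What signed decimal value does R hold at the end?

-2237

Start: R = -2910 = 1010010100010.
R = -2910 − 3580 = -6490; wraps to 1702 = 0011010100110
R = 1702 − 2020 = -318 = 1111011000010
R = -318 − 1919 = -2237 = 1011101000011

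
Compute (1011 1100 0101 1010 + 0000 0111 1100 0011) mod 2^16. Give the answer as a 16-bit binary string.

1100010000011101

  1011110001011010
+ 0000011111000011
= 1100010000011101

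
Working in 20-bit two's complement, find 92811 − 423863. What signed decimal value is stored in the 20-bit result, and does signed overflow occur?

-331052; no overflow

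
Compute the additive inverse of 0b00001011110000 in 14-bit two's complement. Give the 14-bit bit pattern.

Invert: 11110100001111. Add 1: 11110100010000.

11110100010000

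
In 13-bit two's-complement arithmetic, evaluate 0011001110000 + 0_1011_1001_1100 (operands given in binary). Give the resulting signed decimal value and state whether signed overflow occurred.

-3572; overflow

0011001110000 = 1648 (signed)
0_1011_1001_1100 → 0101110011100 = 2972 (signed)
  0011001110000
+ 0101110011100
= 1001000001100
Result 1001000001100: MSB = 1 → 4620 − 8192 = -3572.
Both addends are non-negative but the stored result is negative: signed overflow. The true value 1648 + 2972 = 4620 lies outside [-4096, 4095].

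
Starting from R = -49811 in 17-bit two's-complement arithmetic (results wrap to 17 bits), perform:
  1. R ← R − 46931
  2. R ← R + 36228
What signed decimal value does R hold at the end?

Start: R = -49811 = 10011110101101101.
R = -49811 − 46931 = -96742; wraps to 34330 = 01000011000011010
R = 34330 + 36228 = 70558; wraps to -60514 = 10001001110011110

-60514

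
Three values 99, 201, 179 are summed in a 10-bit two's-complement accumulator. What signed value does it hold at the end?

99 + 201 = 300 (0100101100)
300 + 179 = 479 (0111011111)

479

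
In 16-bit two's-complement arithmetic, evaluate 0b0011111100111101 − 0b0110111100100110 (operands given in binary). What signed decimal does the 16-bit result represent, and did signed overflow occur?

0b0011111100111101 → 0011111100111101 = 16189 (signed)
0b0110111100100110 → 0110111100100110 = 28454 (signed)
Subtract via negate-and-add: invert 0110111100100110 + 1 = 1001000011011010 (i.e. -28454).
  0011111100111101
+ 1001000011011010
= 1101000000010111
Result 1101000000010111: MSB = 1 → 53271 − 65536 = -12265.
Addends (after negating the subtrahend) have opposite signs, so signed overflow cannot occur.

-12265; no overflow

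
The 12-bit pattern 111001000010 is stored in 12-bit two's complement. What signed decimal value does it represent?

MSB is 1, so the value is negative.
Unsigned reading: 3650. Subtract 2^12 = 4096: 3650 − 4096 = -446.

-446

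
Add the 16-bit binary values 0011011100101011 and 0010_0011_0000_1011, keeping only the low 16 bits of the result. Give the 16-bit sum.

  0011011100101011
+ 0010001100001011
= 0101101000110110

0101101000110110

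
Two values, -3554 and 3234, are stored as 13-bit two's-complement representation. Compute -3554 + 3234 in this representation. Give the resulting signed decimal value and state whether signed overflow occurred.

-320; no overflow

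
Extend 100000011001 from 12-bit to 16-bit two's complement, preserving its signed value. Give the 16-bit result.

MSB of 100000011001 is 1; replicate it into the new high bits.
1111|100000011001 → 1111100000011001 (still -2023).

1111100000011001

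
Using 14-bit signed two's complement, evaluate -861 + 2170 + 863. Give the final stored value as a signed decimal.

-861 + 2170 = 1309 (00010100011101)
1309 + 863 = 2172 (00100001111100)

2172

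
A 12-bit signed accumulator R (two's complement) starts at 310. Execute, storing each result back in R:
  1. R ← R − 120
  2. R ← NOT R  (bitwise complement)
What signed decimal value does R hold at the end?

-191

Start: R = 310 = 000100110110.
R = 310 − 120 = 190 = 000010111110
R = NOT 000010111110 = 111101000001 = -191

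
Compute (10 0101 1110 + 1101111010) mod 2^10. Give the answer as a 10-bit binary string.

0111011000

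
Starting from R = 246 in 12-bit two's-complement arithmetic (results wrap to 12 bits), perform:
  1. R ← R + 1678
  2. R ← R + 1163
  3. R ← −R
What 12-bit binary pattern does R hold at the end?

001111110001

Start: R = 246 = 000011110110.
R = 246 + 1678 = 1924 = 011110000100
R = 1924 + 1163 = 3087; wraps to -1009 = 110000001111
R = −(-1009) = 1009 = 001111110001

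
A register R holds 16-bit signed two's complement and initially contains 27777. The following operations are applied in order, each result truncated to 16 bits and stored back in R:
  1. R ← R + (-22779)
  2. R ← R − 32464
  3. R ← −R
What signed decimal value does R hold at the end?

27466

Start: R = 27777 = 0110110010000001.
R = 27777 + (-22779) = 4998 = 0001001110000110
R = 4998 − 32464 = -27466 = 1001010010110110
R = −(-27466) = 27466 = 0110101101001010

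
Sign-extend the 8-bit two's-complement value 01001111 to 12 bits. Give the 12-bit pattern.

MSB of 01001111 is 0; replicate it into the new high bits.
0000|01001111 → 000001001111 (still 79).

000001001111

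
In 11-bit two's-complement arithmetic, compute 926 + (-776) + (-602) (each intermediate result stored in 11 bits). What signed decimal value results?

-452

926 + (-776) = 150 (00010010110)
150 + (-602) = -452 (11000111100)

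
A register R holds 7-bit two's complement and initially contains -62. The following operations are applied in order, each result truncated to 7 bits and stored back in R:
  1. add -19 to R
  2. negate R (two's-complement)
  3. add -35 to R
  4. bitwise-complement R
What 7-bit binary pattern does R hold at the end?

1010001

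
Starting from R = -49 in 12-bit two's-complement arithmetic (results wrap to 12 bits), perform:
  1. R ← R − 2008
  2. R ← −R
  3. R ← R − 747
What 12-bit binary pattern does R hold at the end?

Start: R = -49 = 111111001111.
R = -49 − 2008 = -2057; wraps to 2039 = 011111110111
R = −(2039) = -2039 = 100000001001
R = -2039 − 747 = -2786; wraps to 1310 = 010100011110

010100011110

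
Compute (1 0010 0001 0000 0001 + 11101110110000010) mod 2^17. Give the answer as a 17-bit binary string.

01111111010000011

  10010000100000001
+ 11101110110000010
= 01111111010000011  (discard carry-out 1)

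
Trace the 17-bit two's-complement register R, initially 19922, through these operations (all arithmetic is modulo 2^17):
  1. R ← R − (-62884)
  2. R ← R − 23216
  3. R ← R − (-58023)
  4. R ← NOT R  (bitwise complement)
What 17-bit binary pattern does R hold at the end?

Start: R = 19922 = 00100110111010010.
R = 19922 − (-62884) = 82806; wraps to -48266 = 10100001101110110
R = -48266 − 23216 = -71482; wraps to 59590 = 01110100011000110
R = 59590 − (-58023) = 117613; wraps to -13459 = 11100101101101101
R = NOT 11100101101101101 = 00011010010010010 = 13458

00011010010010010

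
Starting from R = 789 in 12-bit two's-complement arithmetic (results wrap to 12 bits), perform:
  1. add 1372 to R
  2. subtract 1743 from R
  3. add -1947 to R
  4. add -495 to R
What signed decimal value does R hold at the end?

Start: R = 789 = 001100010101.
R = 789 + 1372 = 2161; wraps to -1935 = 100001110001
R = -1935 − 1743 = -3678; wraps to 418 = 000110100010
R = 418 + (-1947) = -1529 = 101000000111
R = -1529 + (-495) = -2024 = 100000011000

-2024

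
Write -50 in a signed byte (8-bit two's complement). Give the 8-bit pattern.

11001110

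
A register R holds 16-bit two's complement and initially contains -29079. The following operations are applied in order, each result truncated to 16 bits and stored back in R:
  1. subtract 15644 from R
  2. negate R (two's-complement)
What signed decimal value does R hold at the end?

-20813

Start: R = -29079 = 1000111001101001.
R = -29079 − 15644 = -44723; wraps to 20813 = 0101000101001101
R = −(20813) = -20813 = 1010111010110011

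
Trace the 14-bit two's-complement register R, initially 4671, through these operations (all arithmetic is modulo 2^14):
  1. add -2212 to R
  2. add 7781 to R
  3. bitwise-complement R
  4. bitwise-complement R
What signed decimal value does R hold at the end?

Start: R = 4671 = 01001000111111.
R = 4671 + (-2212) = 2459 = 00100110011011
R = 2459 + 7781 = 10240; wraps to -6144 = 10100000000000
R = NOT 10100000000000 = 01011111111111 = 6143
R = NOT 01011111111111 = 10100000000000 = -6144

-6144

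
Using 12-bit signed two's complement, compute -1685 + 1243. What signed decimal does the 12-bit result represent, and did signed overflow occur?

-442; no overflow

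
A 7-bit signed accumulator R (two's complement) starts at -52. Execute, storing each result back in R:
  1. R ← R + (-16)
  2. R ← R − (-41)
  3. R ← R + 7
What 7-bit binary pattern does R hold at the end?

1101100

Start: R = -52 = 1001100.
R = -52 + (-16) = -68; wraps to 60 = 0111100
R = 60 − (-41) = 101; wraps to -27 = 1100101
R = -27 + 7 = -20 = 1101100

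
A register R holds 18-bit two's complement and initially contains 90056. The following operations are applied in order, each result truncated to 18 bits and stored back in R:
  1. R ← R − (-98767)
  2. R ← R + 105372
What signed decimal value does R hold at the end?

Start: R = 90056 = 010101111111001000.
R = 90056 − (-98767) = 188823; wraps to -73321 = 101110000110010111
R = -73321 + 105372 = 32051 = 000111110100110011

32051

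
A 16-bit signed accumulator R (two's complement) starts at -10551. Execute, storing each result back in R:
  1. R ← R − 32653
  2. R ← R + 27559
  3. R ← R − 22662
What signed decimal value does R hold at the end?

27229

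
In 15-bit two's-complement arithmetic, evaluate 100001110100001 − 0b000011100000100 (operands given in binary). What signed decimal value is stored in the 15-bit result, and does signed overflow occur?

15517; overflow

100001110100001 = -15455 (signed)
0b000011100000100 → 000011100000100 = 1796 (signed)
Subtract via negate-and-add: invert 000011100000100 + 1 = 111100011111100 (i.e. -1796).
  100001110100001
+ 111100011111100
= 011110010011101  (discard carry-out 1)
Result 011110010011101: MSB = 0 → value 15517.
Both addends (after negating the subtrahend) are negative but the stored result is non-negative: signed overflow. The true value -15455 − 1796 = -17251 lies outside [-16384, 16383].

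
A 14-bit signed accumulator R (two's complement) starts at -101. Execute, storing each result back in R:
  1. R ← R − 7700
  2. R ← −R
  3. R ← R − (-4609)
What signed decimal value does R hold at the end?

-3974

Start: R = -101 = 11111110011011.
R = -101 − 7700 = -7801 = 10000110000111
R = −(-7801) = 7801 = 01111001111001
R = 7801 − (-4609) = 12410; wraps to -3974 = 11000001111010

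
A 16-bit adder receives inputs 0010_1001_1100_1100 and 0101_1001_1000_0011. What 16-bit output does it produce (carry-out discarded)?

  0010100111001100
+ 0101100110000011
= 1000001101001111

1000001101001111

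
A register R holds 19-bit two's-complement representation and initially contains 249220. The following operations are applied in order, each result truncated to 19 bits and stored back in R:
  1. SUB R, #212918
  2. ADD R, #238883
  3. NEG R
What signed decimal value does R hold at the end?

Start: R = 249220 = 0111100110110000100.
R = 249220 − 212918 = 36302 = 0001000110111001110
R = 36302 + 238883 = 275185; wraps to -249103 = 1000011001011110001
R = −(-249103) = 249103 = 0111100110100001111

249103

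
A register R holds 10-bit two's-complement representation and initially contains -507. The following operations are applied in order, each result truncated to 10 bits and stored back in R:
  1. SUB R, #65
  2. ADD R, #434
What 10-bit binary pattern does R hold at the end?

Start: R = -507 = 1000000101.
R = -507 − 65 = -572; wraps to 452 = 0111000100
R = 452 + 434 = 886; wraps to -138 = 1101110110

1101110110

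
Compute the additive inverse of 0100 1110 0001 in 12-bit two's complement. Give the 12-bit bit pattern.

101100011111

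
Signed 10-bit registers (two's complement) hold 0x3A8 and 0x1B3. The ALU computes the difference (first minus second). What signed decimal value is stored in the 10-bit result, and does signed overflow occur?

0x3A8 = 1110101000 = -88 (signed)
0x1B3 = 0110110011 = 435 (signed)
Subtract via negate-and-add: invert 0110110011 + 1 = 1001001101 (i.e. -435).
  1110101000
+ 1001001101
= 0111110101  (discard carry-out 1)
Result 0111110101: MSB = 0 → value 501.
Both addends (after negating the subtrahend) are negative but the stored result is non-negative: signed overflow. The true value -88 − 435 = -523 lies outside [-512, 511].

501; overflow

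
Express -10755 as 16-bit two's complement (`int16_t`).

|-10755| = 10755 = 0010101000000011 in 16 bits.
Invert the bits: 1101010111111100. Add 1: 1101010111111101.
Check: 1101010111111101 reads as 54781 − 65536 = -10755.

1101010111111101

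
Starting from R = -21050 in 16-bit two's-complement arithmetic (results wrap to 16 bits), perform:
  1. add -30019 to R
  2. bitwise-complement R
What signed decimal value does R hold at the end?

-14468

Start: R = -21050 = 1010110111000110.
R = -21050 + (-30019) = -51069; wraps to 14467 = 0011100010000011
R = NOT 0011100010000011 = 1100011101111100 = -14468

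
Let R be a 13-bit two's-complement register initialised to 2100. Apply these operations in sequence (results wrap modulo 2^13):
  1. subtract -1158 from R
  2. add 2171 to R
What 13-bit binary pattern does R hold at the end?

1010100110101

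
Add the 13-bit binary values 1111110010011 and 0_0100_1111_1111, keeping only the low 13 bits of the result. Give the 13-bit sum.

0010010010010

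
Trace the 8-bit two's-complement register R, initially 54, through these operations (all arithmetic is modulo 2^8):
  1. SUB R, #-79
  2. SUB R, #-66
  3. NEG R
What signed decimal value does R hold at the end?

57

Start: R = 54 = 00110110.
R = 54 − (-79) = 133; wraps to -123 = 10000101
R = -123 − (-66) = -57 = 11000111
R = −(-57) = 57 = 00111001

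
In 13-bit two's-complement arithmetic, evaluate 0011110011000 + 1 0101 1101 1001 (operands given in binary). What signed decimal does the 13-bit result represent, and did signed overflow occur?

0011110011000 = 1944 (signed)
1 0101 1101 1001 → 1010111011001 = -2599 (signed)
  0011110011000
+ 1010111011001
= 1110101110001
Result 1110101110001: MSB = 1 → 7537 − 8192 = -655.
Addends have opposite signs, so signed overflow cannot occur.

-655; no overflow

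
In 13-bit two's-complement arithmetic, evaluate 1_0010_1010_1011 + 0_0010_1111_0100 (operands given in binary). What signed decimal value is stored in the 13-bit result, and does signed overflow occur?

-2657; no overflow

1_0010_1010_1011 → 1001010101011 = -3413 (signed)
0_0010_1111_0100 → 0001011110100 = 756 (signed)
  1001010101011
+ 0001011110100
= 1010110011111
Result 1010110011111: MSB = 1 → 5535 − 8192 = -2657.
Addends have opposite signs, so signed overflow cannot occur.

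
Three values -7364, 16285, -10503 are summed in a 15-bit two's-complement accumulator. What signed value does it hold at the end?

-1582

-7364 + 16285 = 8921 (010001011011001)
8921 + (-10503) = -1582 (111100111010010)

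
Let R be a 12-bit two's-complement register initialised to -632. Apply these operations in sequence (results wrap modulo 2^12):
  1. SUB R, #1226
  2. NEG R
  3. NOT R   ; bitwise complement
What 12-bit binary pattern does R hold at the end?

100010111101

Start: R = -632 = 110110001000.
R = -632 − 1226 = -1858 = 100010111110
R = −(-1858) = 1858 = 011101000010
R = NOT 011101000010 = 100010111101 = -1859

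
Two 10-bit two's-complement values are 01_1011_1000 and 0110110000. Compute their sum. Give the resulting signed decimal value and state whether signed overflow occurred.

01_1011_1000 → 0110111000 = 440 (signed)
0110110000 = 432 (signed)
  0110111000
+ 0110110000
= 1101101000
Result 1101101000: MSB = 1 → 872 − 1024 = -152.
Both addends are non-negative but the stored result is negative: signed overflow. The true value 440 + 432 = 872 lies outside [-512, 511].

-152; overflow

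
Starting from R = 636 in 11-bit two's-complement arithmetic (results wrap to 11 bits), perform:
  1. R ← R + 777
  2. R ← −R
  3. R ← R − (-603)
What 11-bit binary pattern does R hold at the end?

10011010110

Start: R = 636 = 01001111100.
R = 636 + 777 = 1413; wraps to -635 = 10110000101
R = −(-635) = 635 = 01001111011
R = 635 − (-603) = 1238; wraps to -810 = 10011010110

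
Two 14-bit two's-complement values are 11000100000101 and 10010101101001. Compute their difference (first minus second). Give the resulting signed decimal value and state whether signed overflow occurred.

11000100000101 = -3835 (signed)
10010101101001 = -6807 (signed)
Subtract via negate-and-add: invert 10010101101001 + 1 = 01101010010111 (i.e. 6807).
  11000100000101
+ 01101010010111
= 00101110011100  (discard carry-out 1)
Result 00101110011100: MSB = 0 → value 2972.
Addends (after negating the subtrahend) have opposite signs, so signed overflow cannot occur.

2972; no overflow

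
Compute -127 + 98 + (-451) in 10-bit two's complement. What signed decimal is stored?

-480

-127 + 98 = -29 (1111100011)
-29 + (-451) = -480 (1000100000)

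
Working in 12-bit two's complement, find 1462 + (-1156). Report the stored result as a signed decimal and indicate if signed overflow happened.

1462 → 010110110110
-1156 → 101101111100
  010110110110
+ 101101111100
= 000100110010  (discard carry-out 1)
Result 000100110010: MSB = 0 → value 306.
Addends have opposite signs, so signed overflow cannot occur.

306; no overflow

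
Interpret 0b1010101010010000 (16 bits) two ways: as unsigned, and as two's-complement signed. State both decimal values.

Unsigned: 1010101010010000 = 43664.
Signed: MSB=1 → 43664 − 65536 = -21872.

unsigned = 43664, signed = -21872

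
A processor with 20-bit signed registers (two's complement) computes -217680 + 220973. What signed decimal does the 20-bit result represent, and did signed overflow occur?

3293; no overflow

-217680 → 11001010110110110000
220973 → 00110101111100101101
  11001010110110110000
+ 00110101111100101101
= 00000000110011011101  (discard carry-out 1)
Result 00000000110011011101: MSB = 0 → value 3293.
Addends have opposite signs, so signed overflow cannot occur.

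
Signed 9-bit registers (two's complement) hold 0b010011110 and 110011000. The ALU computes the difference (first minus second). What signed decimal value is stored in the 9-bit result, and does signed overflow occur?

-250; overflow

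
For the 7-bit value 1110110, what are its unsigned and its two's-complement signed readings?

unsigned = 118, signed = -10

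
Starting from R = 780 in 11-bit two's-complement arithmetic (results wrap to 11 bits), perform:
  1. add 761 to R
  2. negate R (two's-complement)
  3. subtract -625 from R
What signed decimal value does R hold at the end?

Start: R = 780 = 01100001100.
R = 780 + 761 = 1541; wraps to -507 = 11000000101
R = −(-507) = 507 = 00111111011
R = 507 − (-625) = 1132; wraps to -916 = 10001101100

-916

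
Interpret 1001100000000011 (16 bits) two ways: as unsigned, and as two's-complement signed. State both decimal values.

unsigned = 38915, signed = -26621

Unsigned: 1001100000000011 = 38915.
Signed: MSB=1 → 38915 − 65536 = -26621.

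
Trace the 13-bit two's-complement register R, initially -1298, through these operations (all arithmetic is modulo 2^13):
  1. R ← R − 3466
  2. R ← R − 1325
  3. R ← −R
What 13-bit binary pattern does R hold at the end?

1011111001001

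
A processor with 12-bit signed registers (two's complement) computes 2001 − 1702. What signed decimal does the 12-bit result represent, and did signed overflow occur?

299; no overflow

2001 → 011111010001
1702 → 011010100110
Subtract via negate-and-add: invert 011010100110 + 1 = 100101011010 (i.e. -1702).
  011111010001
+ 100101011010
= 000100101011  (discard carry-out 1)
Result 000100101011: MSB = 0 → value 299.
Addends (after negating the subtrahend) have opposite signs, so signed overflow cannot occur.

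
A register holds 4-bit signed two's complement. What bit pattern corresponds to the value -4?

1100

|-4| = 4 = 0100 in 4 bits.
Invert the bits: 1011. Add 1: 1100.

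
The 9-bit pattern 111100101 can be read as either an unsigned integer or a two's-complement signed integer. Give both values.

unsigned = 485, signed = -27

Unsigned: 111100101 = 485.
Signed: MSB=1 → 485 − 512 = -27.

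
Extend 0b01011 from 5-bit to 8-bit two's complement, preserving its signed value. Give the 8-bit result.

MSB of 01011 is 0; replicate it into the new high bits.
000|01011 → 00001011 (still 11).

00001011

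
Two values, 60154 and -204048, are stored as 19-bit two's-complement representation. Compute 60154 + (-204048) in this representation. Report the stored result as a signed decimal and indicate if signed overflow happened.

-143894; no overflow

60154 → 0001110101011111010
-204048 → 1001110001011110000
  0001110101011111010
+ 1001110001011110000
= 1011100110111101010
Result 1011100110111101010: MSB = 1 → 380394 − 524288 = -143894.
Addends have opposite signs, so signed overflow cannot occur.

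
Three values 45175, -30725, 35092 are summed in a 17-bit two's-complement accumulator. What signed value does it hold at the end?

45175 + (-30725) = 14450 (00011100001110010)
14450 + 35092 = 49542 (01100000110000110)

49542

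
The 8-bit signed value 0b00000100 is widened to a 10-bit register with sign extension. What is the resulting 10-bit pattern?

0000000100

MSB of 00000100 is 0; replicate it into the new high bits.
00|00000100 → 0000000100 (still 4).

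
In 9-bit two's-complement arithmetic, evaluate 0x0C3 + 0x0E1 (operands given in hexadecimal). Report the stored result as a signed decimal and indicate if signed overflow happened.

-92; overflow

0x0C3 = 011000011 = 195 (signed)
0x0E1 = 011100001 = 225 (signed)
  011000011
+ 011100001
= 110100100
Result 110100100: MSB = 1 → 420 − 512 = -92.
Both addends are non-negative but the stored result is negative: signed overflow. The true value 195 + 225 = 420 lies outside [-256, 255].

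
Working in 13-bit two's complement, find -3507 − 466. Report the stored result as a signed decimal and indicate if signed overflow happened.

-3973; no overflow

-3507 → 1001001001101
466 → 0000111010010
Subtract via negate-and-add: invert 0000111010010 + 1 = 1111000101110 (i.e. -466).
  1001001001101
+ 1111000101110
= 1000001111011  (discard carry-out 1)
Result 1000001111011: MSB = 1 → 4219 − 8192 = -3973.
Both addends (after negating the subtrahend) are negative and so is the stored result: no signed overflow.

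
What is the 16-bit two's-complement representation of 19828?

0100110101110100

19828 is non-negative, so write it directly in 16 bits: 0100110101110100.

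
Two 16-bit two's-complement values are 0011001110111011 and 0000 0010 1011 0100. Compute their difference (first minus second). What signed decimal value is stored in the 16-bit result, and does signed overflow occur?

0011001110111011 = 13243 (signed)
0000 0010 1011 0100 → 0000001010110100 = 692 (signed)
Subtract via negate-and-add: invert 0000001010110100 + 1 = 1111110101001100 (i.e. -692).
  0011001110111011
+ 1111110101001100
= 0011000100000111  (discard carry-out 1)
Result 0011000100000111: MSB = 0 → value 12551.
Addends (after negating the subtrahend) have opposite signs, so signed overflow cannot occur.

12551; no overflow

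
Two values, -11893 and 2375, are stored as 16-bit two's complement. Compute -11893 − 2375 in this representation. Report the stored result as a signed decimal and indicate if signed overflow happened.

-11893 → 1101000110001011
2375 → 0000100101000111
Subtract via negate-and-add: invert 0000100101000111 + 1 = 1111011010111001 (i.e. -2375).
  1101000110001011
+ 1111011010111001
= 1100100001000100  (discard carry-out 1)
Result 1100100001000100: MSB = 1 → 51268 − 65536 = -14268.
Both addends (after negating the subtrahend) are negative and so is the stored result: no signed overflow.

-14268; no overflow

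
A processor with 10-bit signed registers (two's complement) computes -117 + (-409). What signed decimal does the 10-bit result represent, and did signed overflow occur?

498; overflow

-117 → 1110001011
-409 → 1001100111
  1110001011
+ 1001100111
= 0111110010  (discard carry-out 1)
Result 0111110010: MSB = 0 → value 498.
Both addends are negative but the stored result is non-negative: signed overflow. The true value -117 + (-409) = -526 lies outside [-512, 511].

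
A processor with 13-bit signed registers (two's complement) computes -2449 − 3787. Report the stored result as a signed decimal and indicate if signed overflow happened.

-2449 → 1011001101111
3787 → 0111011001011
Subtract via negate-and-add: invert 0111011001011 + 1 = 1000100110101 (i.e. -3787).
  1011001101111
+ 1000100110101
= 0011110100100  (discard carry-out 1)
Result 0011110100100: MSB = 0 → value 1956.
Both addends (after negating the subtrahend) are negative but the stored result is non-negative: signed overflow. The true value -2449 − 3787 = -6236 lies outside [-4096, 4095].

1956; overflow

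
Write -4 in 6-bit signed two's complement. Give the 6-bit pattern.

111100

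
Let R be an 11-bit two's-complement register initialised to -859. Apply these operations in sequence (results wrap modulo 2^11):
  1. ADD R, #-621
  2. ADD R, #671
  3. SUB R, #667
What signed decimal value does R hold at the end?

572

Start: R = -859 = 10010100101.
R = -859 + (-621) = -1480; wraps to 568 = 01000111000
R = 568 + 671 = 1239; wraps to -809 = 10011010111
R = -809 − 667 = -1476; wraps to 572 = 01000111100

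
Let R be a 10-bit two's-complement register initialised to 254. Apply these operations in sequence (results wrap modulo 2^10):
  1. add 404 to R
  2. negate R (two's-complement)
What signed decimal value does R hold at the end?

Start: R = 254 = 0011111110.
R = 254 + 404 = 658; wraps to -366 = 1010010010
R = −(-366) = 366 = 0101101110

366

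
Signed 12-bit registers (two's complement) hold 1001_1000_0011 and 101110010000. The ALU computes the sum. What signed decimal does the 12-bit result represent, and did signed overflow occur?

1299; overflow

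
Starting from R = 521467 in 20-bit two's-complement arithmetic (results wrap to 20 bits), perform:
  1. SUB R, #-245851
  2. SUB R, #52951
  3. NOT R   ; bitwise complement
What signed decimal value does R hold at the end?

334208

Start: R = 521467 = 01111111010011111011.
R = 521467 − (-245851) = 767318; wraps to -281258 = 10111011010101010110
R = -281258 − 52951 = -334209 = 10101110011001111111
R = NOT 10101110011001111111 = 01010001100110000000 = 334208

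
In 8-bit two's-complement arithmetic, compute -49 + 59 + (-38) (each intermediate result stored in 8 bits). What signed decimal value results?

-28

-49 + 59 = 10 (00001010)
10 + (-38) = -28 (11100100)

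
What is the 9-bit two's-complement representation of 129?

129 is non-negative, so write it directly in 9 bits: 010000001.

010000001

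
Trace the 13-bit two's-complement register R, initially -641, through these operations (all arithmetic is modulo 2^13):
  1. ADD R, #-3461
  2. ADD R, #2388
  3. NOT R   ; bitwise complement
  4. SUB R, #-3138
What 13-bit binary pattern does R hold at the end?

1001011110011

Start: R = -641 = 1110101111111.
R = -641 + (-3461) = -4102; wraps to 4090 = 0111111111010
R = 4090 + 2388 = 6478; wraps to -1714 = 1100101001110
R = NOT 1100101001110 = 0011010110001 = 1713
R = 1713 − (-3138) = 4851; wraps to -3341 = 1001011110011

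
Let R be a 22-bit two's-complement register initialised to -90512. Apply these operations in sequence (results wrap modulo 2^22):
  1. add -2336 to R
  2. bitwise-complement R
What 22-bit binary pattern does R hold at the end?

0000010110101010101111

Start: R = -90512 = 1111101001111001110000.
R = -90512 + (-2336) = -92848 = 1111101001010101010000
R = NOT 1111101001010101010000 = 0000010110101010101111 = 92847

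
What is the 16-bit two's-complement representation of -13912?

|-13912| = 13912 = 0011011001011000 in 16 bits.
Invert the bits: 1100100110100111. Add 1: 1100100110101000.
Check: 1100100110101000 reads as 51624 − 65536 = -13912.

1100100110101000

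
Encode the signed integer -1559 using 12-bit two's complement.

100111101001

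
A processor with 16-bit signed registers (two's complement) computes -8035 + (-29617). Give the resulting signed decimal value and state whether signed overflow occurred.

-8035 → 1110000010011101
-29617 → 1000110001001111
  1110000010011101
+ 1000110001001111
= 0110110011101100  (discard carry-out 1)
Result 0110110011101100: MSB = 0 → value 27884.
Both addends are negative but the stored result is non-negative: signed overflow. The true value -8035 + (-29617) = -37652 lies outside [-32768, 32767].

27884; overflow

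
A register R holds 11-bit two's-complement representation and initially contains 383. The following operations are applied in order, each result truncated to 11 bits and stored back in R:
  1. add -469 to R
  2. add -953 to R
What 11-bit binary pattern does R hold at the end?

01111110001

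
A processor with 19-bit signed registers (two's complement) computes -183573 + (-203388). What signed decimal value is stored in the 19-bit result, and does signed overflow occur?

137327; overflow

-183573 → 1010011001011101011
-203388 → 1001110010110000100
  1010011001011101011
+ 1001110010110000100
= 0100001100001101111  (discard carry-out 1)
Result 0100001100001101111: MSB = 0 → value 137327.
Both addends are negative but the stored result is non-negative: signed overflow. The true value -183573 + (-203388) = -386961 lies outside [-262144, 262143].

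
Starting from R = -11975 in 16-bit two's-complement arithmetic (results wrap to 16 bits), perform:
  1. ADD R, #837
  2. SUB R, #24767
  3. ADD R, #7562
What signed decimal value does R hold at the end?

-28343

Start: R = -11975 = 1101000100111001.
R = -11975 + 837 = -11138 = 1101010001111110
R = -11138 − 24767 = -35905; wraps to 29631 = 0111001110111111
R = 29631 + 7562 = 37193; wraps to -28343 = 1001000101001001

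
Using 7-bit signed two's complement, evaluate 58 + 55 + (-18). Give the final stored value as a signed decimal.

-33

58 + 55 = 113 → wraps to -15 (1110001)
-15 + (-18) = -33 (1011111)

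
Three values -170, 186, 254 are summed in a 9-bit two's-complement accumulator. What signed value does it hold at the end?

-242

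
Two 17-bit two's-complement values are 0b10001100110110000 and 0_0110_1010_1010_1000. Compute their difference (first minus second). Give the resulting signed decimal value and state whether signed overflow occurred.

0b10001100110110000 → 10001100110110000 = -58960 (signed)
0_0110_1010_1010_1000 → 00110101010101000 = 27304 (signed)
Subtract via negate-and-add: invert 00110101010101000 + 1 = 11001010101011000 (i.e. -27304).
  10001100110110000
+ 11001010101011000
= 01010111100001000  (discard carry-out 1)
Result 01010111100001000: MSB = 0 → value 44808.
Both addends (after negating the subtrahend) are negative but the stored result is non-negative: signed overflow. The true value -58960 − 27304 = -86264 lies outside [-65536, 65535].

44808; overflow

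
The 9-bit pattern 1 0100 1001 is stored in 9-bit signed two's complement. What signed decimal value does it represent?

-183

MSB is 1, so the value is negative.
Unsigned reading: 329. Subtract 2^9 = 512: 329 − 512 = -183.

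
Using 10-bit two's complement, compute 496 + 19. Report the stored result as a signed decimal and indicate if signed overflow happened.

496 → 0111110000
19 → 0000010011
  0111110000
+ 0000010011
= 1000000011
Result 1000000011: MSB = 1 → 515 − 1024 = -509.
Both addends are non-negative but the stored result is negative: signed overflow. The true value 496 + 19 = 515 lies outside [-512, 511].

-509; overflow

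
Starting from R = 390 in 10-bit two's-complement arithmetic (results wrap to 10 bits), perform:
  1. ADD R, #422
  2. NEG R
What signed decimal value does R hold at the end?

Start: R = 390 = 0110000110.
R = 390 + 422 = 812; wraps to -212 = 1100101100
R = −(-212) = 212 = 0011010100

212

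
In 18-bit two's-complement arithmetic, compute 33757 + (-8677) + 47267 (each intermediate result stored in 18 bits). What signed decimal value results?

33757 + (-8677) = 25080 (000110000111111000)
25080 + 47267 = 72347 (010001101010011011)

72347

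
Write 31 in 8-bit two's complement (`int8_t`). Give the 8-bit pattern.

31 is non-negative, so write it directly in 8 bits: 00011111.

00011111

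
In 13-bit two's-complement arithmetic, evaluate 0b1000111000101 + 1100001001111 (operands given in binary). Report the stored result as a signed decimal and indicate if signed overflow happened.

0b1000111000101 → 1000111000101 = -3643 (signed)
1100001001111 = -1969 (signed)
  1000111000101
+ 1100001001111
= 0101000010100  (discard carry-out 1)
Result 0101000010100: MSB = 0 → value 2580.
Both addends are negative but the stored result is non-negative: signed overflow. The true value -3643 + (-1969) = -5612 lies outside [-4096, 4095].

2580; overflow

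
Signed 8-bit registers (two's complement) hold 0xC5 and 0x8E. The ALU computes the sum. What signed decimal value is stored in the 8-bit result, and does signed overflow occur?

0xC5 = 11000101 = -59 (signed)
0x8E = 10001110 = -114 (signed)
  11000101
+ 10001110
= 01010011  (discard carry-out 1)
Result 01010011: MSB = 0 → value 83.
Both addends are negative but the stored result is non-negative: signed overflow. The true value -59 + (-114) = -173 lies outside [-128, 127].

83; overflow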